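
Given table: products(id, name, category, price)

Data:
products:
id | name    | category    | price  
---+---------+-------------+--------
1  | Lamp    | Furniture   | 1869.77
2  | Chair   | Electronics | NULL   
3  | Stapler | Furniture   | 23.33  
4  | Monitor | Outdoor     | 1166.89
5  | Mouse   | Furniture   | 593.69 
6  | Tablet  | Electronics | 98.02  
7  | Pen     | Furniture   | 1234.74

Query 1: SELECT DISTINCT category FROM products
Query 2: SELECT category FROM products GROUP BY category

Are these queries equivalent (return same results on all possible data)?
Yes, equivalent

Both queries return: [('Electronics',), ('Furniture',), ('Outdoor',)]

Reason: Both get unique categorys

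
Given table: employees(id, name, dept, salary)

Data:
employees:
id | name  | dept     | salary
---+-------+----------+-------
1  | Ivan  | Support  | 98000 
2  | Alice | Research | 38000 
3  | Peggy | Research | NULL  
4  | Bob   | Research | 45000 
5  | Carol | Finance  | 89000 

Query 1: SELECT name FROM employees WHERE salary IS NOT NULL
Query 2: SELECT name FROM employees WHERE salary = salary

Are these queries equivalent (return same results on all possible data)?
Yes, equivalent

Both queries return: [('Alice',), ('Bob',), ('Carol',), ('Ivan',)]

Reason: IS NOT NULL vs self-equality (both exclude NULLs)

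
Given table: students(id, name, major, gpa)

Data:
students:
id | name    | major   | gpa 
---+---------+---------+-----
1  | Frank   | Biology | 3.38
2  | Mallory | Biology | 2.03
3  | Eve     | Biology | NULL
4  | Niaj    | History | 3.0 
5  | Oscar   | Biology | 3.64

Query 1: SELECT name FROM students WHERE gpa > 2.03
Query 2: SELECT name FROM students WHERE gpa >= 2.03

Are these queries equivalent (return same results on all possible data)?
No, not equivalent

Query 1 returns: [('Frank',), ('Niaj',), ('Oscar',)]
Query 2 returns: [('Frank',), ('Mallory',), ('Niaj',), ('Oscar',)]

Reason: > vs >= gives different results when gpa = 2.03 exists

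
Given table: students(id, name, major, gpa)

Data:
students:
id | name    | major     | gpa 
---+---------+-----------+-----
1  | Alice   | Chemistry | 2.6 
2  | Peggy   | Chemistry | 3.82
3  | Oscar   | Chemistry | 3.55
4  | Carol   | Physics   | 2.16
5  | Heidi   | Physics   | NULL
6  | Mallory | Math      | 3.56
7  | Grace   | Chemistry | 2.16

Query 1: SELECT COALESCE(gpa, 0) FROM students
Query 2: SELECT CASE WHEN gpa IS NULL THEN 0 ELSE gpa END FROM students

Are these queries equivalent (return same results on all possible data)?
Yes, equivalent

Both queries return: [(0,), (2.16,), (2.16,), (2.6,), (3.55,), (3.56,), (3.82,)]

Reason: COALESCE vs CASE for NULL handling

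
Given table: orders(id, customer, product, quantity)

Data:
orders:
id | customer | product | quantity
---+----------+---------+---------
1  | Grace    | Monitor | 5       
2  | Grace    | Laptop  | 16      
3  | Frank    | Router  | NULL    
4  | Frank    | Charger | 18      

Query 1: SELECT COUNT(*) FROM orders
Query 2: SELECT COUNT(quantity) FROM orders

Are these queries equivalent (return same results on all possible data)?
No, not equivalent

Query 1 returns: [(4,)]
Query 2 returns: [(3,)]

Reason: COUNT(*) includes NULLs, COUNT(column) excludes them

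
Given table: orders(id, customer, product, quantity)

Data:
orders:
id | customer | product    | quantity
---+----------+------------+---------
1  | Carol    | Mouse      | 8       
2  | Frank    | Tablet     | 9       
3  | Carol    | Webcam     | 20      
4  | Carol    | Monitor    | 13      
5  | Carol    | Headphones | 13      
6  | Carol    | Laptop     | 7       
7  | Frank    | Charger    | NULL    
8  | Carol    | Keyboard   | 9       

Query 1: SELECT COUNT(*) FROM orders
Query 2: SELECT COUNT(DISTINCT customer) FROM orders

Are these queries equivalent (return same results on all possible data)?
No, not equivalent

Query 1 returns: [(8,)]
Query 2 returns: [(2,)]

Reason: COUNT(*) counts rows, COUNT(DISTINCT customer) counts unique customers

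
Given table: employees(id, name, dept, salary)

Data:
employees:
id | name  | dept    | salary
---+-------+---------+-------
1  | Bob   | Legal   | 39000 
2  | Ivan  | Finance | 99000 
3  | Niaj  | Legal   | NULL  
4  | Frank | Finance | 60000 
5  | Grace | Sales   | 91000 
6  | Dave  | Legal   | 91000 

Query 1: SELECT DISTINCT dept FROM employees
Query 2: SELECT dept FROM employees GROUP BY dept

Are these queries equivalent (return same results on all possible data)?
Yes, equivalent

Both queries return: [('Finance',), ('Legal',), ('Sales',)]

Reason: Both get unique depts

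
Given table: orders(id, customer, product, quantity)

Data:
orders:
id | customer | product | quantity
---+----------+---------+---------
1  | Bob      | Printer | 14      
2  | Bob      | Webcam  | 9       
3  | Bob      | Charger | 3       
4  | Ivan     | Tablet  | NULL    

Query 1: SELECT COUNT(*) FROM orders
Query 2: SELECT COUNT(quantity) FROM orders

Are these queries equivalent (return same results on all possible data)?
No, not equivalent

Query 1 returns: [(4,)]
Query 2 returns: [(3,)]

Reason: COUNT(*) includes NULLs, COUNT(column) excludes them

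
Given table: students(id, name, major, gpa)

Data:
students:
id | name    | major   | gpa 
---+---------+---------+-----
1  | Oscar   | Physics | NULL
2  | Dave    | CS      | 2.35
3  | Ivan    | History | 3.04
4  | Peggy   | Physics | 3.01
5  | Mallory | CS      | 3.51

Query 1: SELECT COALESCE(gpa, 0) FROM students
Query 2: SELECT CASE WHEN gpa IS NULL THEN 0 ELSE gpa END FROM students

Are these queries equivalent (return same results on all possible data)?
Yes, equivalent

Both queries return: [(0,), (2.35,), (3.01,), (3.04,), (3.51,)]

Reason: COALESCE vs CASE for NULL handling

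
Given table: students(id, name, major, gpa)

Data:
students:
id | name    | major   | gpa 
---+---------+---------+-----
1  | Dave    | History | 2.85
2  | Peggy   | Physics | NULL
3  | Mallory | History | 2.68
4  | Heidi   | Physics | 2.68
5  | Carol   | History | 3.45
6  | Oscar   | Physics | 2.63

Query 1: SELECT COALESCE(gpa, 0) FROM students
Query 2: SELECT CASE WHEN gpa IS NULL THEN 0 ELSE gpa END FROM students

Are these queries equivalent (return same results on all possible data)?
Yes, equivalent

Both queries return: [(0,), (2.63,), (2.68,), (2.68,), (2.85,), (3.45,)]

Reason: COALESCE vs CASE for NULL handling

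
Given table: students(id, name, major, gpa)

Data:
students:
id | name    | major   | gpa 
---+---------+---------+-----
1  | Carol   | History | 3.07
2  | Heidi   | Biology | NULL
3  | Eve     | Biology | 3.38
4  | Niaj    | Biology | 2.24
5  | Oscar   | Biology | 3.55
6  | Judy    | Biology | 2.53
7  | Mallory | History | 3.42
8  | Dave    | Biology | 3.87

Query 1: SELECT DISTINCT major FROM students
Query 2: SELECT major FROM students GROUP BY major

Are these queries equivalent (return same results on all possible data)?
Yes, equivalent

Both queries return: [('Biology',), ('History',)]

Reason: Both get unique majors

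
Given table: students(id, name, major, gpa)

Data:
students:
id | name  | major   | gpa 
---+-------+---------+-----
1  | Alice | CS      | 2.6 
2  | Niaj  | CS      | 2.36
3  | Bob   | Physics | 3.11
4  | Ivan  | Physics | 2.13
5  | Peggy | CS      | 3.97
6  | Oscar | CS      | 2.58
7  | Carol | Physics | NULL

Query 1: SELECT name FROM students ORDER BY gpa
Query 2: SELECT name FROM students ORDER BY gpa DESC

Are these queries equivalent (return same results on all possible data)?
No, not equivalent

Query 1 returns: [('Carol',), ('Ivan',), ('Niaj',), ('Oscar',), ('Alice',), ('Bob',), ('Peggy',)]
Query 2 returns: [('Peggy',), ('Bob',), ('Alice',), ('Oscar',), ('Niaj',), ('Ivan',), ('Carol',)]

Reason: ASC vs DESC gives opposite ordering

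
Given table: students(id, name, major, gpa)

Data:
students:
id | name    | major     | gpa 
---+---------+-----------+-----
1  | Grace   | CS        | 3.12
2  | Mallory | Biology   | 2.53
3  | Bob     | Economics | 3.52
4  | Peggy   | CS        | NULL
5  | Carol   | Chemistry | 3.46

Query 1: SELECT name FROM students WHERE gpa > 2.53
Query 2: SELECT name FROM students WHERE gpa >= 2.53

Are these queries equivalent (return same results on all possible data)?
No, not equivalent

Query 1 returns: [('Grace',), ('Bob',), ('Carol',)]
Query 2 returns: [('Grace',), ('Mallory',), ('Bob',), ('Carol',)]

Reason: > vs >= gives different results when gpa = 2.53 exists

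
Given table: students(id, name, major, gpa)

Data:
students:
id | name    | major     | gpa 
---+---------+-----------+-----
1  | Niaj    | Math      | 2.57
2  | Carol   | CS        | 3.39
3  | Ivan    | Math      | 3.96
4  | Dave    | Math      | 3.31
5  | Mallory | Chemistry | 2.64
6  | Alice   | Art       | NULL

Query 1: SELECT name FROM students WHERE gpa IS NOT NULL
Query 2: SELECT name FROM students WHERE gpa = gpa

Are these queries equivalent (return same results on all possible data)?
Yes, equivalent

Both queries return: [('Carol',), ('Dave',), ('Ivan',), ('Mallory',), ('Niaj',)]

Reason: IS NOT NULL vs self-equality (both exclude NULLs)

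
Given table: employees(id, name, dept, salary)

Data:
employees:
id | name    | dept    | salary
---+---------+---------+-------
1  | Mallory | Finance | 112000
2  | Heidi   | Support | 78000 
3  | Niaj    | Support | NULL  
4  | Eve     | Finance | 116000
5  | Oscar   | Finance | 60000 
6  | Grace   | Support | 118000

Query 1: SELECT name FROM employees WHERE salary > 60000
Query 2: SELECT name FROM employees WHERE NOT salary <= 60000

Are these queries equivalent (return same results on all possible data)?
Yes, equivalent

Both queries return: [('Eve',), ('Grace',), ('Heidi',), ('Mallory',)]

Reason: Both filter salary > 60000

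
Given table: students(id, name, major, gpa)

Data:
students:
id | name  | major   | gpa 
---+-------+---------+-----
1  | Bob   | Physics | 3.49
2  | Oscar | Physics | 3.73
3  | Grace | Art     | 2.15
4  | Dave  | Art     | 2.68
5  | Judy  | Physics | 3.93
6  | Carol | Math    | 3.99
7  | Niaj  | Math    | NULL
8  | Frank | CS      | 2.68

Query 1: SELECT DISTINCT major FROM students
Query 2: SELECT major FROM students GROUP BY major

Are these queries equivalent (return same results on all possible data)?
Yes, equivalent

Both queries return: [('Art',), ('CS',), ('Math',), ('Physics',)]

Reason: Both get unique majors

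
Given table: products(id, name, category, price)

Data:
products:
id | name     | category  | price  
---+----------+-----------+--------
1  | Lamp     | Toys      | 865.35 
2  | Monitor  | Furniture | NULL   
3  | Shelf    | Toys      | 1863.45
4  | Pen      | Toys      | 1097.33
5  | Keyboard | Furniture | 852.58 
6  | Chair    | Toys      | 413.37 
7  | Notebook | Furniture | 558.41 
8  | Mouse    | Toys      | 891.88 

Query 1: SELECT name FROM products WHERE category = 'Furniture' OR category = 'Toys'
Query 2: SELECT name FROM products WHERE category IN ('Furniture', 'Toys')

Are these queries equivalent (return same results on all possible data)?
Yes, equivalent

Both queries return: [('Chair',), ('Keyboard',), ('Lamp',), ('Monitor',), ('Mouse',), ('Notebook',), ('Pen',), ('Shelf',)]

Reason: OR vs IN are equivalent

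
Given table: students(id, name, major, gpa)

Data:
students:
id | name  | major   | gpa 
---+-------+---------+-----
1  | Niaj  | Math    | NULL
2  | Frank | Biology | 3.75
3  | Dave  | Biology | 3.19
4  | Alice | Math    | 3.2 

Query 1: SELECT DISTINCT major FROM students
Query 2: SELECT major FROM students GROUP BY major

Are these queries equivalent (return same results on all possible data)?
Yes, equivalent

Both queries return: [('Biology',), ('Math',)]

Reason: Both get unique majors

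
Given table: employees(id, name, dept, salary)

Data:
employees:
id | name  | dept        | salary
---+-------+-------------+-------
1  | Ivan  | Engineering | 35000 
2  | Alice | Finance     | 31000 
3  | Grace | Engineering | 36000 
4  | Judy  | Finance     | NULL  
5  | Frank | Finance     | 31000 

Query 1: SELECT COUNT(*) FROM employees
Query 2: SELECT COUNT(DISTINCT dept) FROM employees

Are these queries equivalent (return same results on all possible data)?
No, not equivalent

Query 1 returns: [(5,)]
Query 2 returns: [(2,)]

Reason: COUNT(*) counts rows, COUNT(DISTINCT dept) counts unique depts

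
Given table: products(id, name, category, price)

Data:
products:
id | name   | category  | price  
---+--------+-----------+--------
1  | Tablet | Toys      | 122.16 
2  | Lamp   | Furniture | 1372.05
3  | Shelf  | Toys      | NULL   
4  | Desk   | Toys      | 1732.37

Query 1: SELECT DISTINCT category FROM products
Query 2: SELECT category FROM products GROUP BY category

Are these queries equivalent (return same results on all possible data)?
Yes, equivalent

Both queries return: [('Furniture',), ('Toys',)]

Reason: Both get unique categorys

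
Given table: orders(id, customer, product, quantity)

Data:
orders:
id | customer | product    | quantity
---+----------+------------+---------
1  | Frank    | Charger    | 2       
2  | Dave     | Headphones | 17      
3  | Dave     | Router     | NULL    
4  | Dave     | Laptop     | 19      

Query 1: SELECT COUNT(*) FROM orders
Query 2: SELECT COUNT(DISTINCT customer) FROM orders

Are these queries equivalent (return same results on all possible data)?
No, not equivalent

Query 1 returns: [(4,)]
Query 2 returns: [(2,)]

Reason: COUNT(*) counts rows, COUNT(DISTINCT customer) counts unique customers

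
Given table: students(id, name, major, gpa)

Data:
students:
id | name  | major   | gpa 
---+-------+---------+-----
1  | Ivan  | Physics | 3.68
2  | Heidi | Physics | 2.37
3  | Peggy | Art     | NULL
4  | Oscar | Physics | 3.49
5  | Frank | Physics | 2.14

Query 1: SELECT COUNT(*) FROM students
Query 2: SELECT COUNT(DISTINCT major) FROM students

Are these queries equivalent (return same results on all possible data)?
No, not equivalent

Query 1 returns: [(5,)]
Query 2 returns: [(2,)]

Reason: COUNT(*) counts rows, COUNT(DISTINCT major) counts unique majors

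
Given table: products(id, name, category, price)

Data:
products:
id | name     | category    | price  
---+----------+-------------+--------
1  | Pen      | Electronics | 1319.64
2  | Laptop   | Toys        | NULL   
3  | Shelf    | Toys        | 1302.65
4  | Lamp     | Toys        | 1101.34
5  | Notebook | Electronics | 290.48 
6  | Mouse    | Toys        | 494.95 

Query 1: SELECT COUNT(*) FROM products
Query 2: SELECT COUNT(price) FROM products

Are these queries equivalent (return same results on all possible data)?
No, not equivalent

Query 1 returns: [(6,)]
Query 2 returns: [(5,)]

Reason: COUNT(*) includes NULLs, COUNT(column) excludes them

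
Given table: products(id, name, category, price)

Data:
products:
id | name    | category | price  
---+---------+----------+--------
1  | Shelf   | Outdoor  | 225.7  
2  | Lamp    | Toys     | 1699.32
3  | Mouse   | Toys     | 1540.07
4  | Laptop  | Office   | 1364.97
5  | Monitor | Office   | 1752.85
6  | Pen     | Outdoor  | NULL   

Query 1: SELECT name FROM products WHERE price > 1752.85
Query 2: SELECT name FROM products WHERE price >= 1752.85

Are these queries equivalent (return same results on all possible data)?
No, not equivalent

Query 1 returns: []
Query 2 returns: [('Monitor',)]

Reason: > vs >= gives different results when price = 1752.85 exists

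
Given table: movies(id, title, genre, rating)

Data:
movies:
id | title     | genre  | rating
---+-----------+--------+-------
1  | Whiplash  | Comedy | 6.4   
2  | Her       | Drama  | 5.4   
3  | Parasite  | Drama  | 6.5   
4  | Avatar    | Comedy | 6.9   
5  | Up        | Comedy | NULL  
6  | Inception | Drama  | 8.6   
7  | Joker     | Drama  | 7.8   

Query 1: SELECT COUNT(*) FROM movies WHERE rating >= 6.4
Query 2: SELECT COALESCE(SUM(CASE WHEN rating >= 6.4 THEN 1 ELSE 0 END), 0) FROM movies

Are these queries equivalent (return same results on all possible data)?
Yes, equivalent

Both queries return: [(5,)]

Reason: COUNT with WHERE vs conditional SUM (COALESCE handles empty-table NULL)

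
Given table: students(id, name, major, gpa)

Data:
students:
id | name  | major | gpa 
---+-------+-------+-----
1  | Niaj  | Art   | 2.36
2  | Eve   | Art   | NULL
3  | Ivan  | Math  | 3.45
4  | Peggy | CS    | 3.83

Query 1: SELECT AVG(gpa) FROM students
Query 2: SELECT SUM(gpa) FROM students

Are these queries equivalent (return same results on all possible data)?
No, not equivalent

Query 1 returns: [(3.2133333333333334,)]
Query 2 returns: [(9.64,)]

Reason: AVG vs SUM give different aggregate values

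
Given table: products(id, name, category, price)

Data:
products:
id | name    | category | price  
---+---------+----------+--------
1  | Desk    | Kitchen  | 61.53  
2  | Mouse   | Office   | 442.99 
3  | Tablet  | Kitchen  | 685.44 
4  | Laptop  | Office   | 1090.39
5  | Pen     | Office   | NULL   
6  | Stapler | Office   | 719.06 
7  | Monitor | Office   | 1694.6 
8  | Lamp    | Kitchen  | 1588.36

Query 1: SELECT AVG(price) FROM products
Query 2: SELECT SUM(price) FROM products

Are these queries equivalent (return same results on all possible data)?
No, not equivalent

Query 1 returns: [(897.4814285714285,)]
Query 2 returns: [(6282.37,)]

Reason: AVG vs SUM give different aggregate values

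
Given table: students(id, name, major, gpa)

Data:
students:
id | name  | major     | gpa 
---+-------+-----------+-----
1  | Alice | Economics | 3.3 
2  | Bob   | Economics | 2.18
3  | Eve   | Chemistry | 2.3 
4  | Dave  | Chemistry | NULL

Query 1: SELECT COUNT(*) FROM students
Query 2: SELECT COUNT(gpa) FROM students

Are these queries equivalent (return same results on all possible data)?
No, not equivalent

Query 1 returns: [(4,)]
Query 2 returns: [(3,)]

Reason: COUNT(*) includes NULLs, COUNT(column) excludes them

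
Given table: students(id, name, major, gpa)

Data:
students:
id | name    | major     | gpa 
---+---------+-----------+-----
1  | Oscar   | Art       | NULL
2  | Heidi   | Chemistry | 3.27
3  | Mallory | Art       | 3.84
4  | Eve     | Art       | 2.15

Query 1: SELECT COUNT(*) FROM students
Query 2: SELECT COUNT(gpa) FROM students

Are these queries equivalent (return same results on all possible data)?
No, not equivalent

Query 1 returns: [(4,)]
Query 2 returns: [(3,)]

Reason: COUNT(*) includes NULLs, COUNT(column) excludes them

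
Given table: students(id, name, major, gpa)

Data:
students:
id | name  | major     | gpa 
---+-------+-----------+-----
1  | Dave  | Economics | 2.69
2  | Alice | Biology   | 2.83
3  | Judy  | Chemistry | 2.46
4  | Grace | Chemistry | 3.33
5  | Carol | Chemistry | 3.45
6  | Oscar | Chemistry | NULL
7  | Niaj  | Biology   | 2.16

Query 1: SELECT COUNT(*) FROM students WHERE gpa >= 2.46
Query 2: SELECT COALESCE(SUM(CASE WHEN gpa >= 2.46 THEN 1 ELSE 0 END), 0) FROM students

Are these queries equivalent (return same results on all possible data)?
Yes, equivalent

Both queries return: [(5,)]

Reason: COUNT with WHERE vs conditional SUM (COALESCE handles empty-table NULL)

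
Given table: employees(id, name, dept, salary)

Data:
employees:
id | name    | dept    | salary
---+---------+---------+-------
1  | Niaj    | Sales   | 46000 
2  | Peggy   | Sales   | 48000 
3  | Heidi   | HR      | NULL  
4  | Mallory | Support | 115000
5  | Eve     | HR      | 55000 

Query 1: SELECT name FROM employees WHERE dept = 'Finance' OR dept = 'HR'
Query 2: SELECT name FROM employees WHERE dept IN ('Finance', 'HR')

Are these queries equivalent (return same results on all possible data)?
Yes, equivalent

Both queries return: [('Eve',), ('Heidi',)]

Reason: OR vs IN are equivalent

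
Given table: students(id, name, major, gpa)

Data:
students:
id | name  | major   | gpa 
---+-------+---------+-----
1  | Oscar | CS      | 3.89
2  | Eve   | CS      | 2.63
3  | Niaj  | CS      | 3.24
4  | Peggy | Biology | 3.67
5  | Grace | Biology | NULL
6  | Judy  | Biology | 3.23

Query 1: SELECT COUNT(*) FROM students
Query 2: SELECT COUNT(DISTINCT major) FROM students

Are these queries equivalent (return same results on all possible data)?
No, not equivalent

Query 1 returns: [(6,)]
Query 2 returns: [(2,)]

Reason: COUNT(*) counts rows, COUNT(DISTINCT major) counts unique majors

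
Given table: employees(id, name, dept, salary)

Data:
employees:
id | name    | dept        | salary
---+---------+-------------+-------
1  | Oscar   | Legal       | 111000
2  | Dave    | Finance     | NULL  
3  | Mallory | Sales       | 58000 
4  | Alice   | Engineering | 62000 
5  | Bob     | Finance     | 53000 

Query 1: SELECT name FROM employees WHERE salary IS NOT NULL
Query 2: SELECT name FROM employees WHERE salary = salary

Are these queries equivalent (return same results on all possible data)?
Yes, equivalent

Both queries return: [('Alice',), ('Bob',), ('Mallory',), ('Oscar',)]

Reason: IS NOT NULL vs self-equality (both exclude NULLs)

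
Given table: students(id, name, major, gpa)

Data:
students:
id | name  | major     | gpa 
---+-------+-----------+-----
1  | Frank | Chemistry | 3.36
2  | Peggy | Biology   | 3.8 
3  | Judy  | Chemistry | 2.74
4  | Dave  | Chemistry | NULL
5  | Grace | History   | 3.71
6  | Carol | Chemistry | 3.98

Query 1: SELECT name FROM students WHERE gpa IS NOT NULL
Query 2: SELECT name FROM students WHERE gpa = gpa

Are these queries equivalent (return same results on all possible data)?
Yes, equivalent

Both queries return: [('Carol',), ('Frank',), ('Grace',), ('Judy',), ('Peggy',)]

Reason: IS NOT NULL vs self-equality (both exclude NULLs)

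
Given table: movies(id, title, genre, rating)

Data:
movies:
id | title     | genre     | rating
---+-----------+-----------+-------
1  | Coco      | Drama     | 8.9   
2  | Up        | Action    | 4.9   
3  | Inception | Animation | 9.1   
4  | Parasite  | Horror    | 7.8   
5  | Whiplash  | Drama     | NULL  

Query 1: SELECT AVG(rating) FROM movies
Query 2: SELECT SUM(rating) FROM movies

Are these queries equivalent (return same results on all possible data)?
No, not equivalent

Query 1 returns: [(7.675,)]
Query 2 returns: [(30.7,)]

Reason: AVG vs SUM give different aggregate values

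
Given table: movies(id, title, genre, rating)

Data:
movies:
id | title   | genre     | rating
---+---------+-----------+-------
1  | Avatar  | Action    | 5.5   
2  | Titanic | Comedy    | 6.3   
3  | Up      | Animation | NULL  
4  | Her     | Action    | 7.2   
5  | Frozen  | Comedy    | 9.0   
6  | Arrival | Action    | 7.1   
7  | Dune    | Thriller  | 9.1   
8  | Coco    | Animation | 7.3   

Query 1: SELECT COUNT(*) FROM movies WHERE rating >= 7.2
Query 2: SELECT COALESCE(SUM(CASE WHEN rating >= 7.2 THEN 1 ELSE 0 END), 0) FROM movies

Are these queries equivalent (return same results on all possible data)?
Yes, equivalent

Both queries return: [(4,)]

Reason: COUNT with WHERE vs conditional SUM (COALESCE handles empty-table NULL)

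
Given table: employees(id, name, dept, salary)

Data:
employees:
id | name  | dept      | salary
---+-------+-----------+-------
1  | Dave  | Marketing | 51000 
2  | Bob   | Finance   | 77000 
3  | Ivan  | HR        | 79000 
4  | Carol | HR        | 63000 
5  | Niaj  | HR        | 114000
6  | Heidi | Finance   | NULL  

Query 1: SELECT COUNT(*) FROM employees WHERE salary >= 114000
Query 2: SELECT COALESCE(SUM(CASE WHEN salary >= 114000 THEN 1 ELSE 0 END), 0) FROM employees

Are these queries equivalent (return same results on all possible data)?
Yes, equivalent

Both queries return: [(1,)]

Reason: COUNT with WHERE vs conditional SUM (COALESCE handles empty-table NULL)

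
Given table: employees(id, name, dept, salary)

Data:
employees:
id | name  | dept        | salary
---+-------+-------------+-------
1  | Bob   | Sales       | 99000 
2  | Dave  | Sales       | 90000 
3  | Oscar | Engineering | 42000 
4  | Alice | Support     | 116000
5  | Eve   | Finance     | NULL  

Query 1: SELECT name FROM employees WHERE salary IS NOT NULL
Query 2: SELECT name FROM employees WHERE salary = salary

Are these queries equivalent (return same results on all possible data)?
Yes, equivalent

Both queries return: [('Alice',), ('Bob',), ('Dave',), ('Oscar',)]

Reason: IS NOT NULL vs self-equality (both exclude NULLs)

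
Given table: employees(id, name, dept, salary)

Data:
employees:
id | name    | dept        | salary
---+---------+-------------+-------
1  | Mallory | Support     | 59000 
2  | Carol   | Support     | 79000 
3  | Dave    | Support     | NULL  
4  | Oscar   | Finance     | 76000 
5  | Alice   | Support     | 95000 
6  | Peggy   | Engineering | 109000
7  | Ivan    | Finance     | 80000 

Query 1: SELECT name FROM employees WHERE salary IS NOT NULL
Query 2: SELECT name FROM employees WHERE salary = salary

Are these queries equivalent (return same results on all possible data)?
Yes, equivalent

Both queries return: [('Alice',), ('Carol',), ('Ivan',), ('Mallory',), ('Oscar',), ('Peggy',)]

Reason: IS NOT NULL vs self-equality (both exclude NULLs)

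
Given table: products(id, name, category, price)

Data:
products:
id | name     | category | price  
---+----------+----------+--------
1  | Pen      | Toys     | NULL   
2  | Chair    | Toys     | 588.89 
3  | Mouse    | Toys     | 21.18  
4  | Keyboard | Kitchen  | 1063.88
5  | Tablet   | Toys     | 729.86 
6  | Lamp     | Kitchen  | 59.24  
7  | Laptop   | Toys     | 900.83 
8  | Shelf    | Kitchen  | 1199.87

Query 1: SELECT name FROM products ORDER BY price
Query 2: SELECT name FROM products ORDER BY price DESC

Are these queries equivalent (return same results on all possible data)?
No, not equivalent

Query 1 returns: [('Pen',), ('Mouse',), ('Lamp',), ('Chair',), ('Tablet',), ('Laptop',), ('Keyboard',), ('Shelf',)]
Query 2 returns: [('Shelf',), ('Keyboard',), ('Laptop',), ('Tablet',), ('Chair',), ('Lamp',), ('Mouse',), ('Pen',)]

Reason: ASC vs DESC gives opposite ordering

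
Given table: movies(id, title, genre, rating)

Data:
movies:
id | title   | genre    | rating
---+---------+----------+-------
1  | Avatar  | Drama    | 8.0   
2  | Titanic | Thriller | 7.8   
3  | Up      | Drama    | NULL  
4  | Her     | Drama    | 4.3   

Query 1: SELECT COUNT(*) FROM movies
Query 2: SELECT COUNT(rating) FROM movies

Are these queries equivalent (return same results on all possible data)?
No, not equivalent

Query 1 returns: [(4,)]
Query 2 returns: [(3,)]

Reason: COUNT(*) includes NULLs, COUNT(column) excludes them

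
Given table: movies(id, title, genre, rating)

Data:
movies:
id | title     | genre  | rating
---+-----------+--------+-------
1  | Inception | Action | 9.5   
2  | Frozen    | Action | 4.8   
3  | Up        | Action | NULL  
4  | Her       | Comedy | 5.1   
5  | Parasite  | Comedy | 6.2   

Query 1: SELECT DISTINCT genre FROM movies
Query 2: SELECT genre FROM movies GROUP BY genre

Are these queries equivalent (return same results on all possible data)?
Yes, equivalent

Both queries return: [('Action',), ('Comedy',)]

Reason: Both get unique genres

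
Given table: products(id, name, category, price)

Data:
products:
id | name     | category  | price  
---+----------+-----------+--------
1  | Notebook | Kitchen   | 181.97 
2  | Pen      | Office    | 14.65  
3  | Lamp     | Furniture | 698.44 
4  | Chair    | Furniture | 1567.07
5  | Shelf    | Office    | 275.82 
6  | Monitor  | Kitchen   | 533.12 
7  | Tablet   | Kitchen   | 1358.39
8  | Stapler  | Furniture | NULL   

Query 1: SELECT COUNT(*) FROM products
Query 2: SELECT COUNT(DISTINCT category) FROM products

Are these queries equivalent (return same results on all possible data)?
No, not equivalent

Query 1 returns: [(8,)]
Query 2 returns: [(3,)]

Reason: COUNT(*) counts rows, COUNT(DISTINCT category) counts unique categorys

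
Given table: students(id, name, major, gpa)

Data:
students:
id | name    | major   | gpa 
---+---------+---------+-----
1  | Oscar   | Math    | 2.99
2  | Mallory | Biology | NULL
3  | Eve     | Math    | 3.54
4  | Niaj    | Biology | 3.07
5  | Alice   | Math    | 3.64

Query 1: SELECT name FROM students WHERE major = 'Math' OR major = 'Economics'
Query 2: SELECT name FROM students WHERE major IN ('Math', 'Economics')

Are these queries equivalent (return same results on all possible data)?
Yes, equivalent

Both queries return: [('Alice',), ('Eve',), ('Oscar',)]

Reason: OR vs IN are equivalent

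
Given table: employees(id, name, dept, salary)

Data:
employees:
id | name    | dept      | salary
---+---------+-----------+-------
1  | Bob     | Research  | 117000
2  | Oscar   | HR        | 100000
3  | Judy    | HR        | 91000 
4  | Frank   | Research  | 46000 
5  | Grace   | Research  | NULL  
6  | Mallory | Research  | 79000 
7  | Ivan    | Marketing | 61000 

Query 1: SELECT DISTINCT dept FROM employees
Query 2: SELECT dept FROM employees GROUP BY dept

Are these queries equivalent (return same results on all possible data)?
Yes, equivalent

Both queries return: [('HR',), ('Marketing',), ('Research',)]

Reason: Both get unique depts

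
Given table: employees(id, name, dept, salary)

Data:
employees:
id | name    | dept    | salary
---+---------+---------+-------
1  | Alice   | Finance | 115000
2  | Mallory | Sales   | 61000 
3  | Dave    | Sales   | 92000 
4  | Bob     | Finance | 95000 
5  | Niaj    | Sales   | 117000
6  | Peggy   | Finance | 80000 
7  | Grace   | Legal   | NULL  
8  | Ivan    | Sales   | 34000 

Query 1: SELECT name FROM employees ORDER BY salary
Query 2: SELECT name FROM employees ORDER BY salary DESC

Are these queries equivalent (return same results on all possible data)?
No, not equivalent

Query 1 returns: [('Grace',), ('Ivan',), ('Mallory',), ('Peggy',), ('Dave',), ('Bob',), ('Alice',), ('Niaj',)]
Query 2 returns: [('Niaj',), ('Alice',), ('Bob',), ('Dave',), ('Peggy',), ('Mallory',), ('Ivan',), ('Grace',)]

Reason: ASC vs DESC gives opposite ordering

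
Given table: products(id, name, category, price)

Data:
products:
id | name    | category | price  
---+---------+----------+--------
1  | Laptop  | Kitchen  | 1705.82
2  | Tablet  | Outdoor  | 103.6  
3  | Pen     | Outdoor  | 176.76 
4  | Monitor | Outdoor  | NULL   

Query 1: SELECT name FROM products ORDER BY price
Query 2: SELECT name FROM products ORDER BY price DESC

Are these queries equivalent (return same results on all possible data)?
No, not equivalent

Query 1 returns: [('Monitor',), ('Tablet',), ('Pen',), ('Laptop',)]
Query 2 returns: [('Laptop',), ('Pen',), ('Tablet',), ('Monitor',)]

Reason: ASC vs DESC gives opposite ordering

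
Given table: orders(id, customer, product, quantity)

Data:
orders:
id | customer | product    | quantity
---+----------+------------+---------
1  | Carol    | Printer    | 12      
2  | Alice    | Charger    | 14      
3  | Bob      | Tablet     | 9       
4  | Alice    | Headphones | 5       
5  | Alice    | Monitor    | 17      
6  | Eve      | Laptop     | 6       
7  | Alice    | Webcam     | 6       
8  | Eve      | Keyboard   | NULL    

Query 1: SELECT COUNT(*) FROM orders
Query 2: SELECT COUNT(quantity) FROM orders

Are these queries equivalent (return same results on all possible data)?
No, not equivalent

Query 1 returns: [(8,)]
Query 2 returns: [(7,)]

Reason: COUNT(*) includes NULLs, COUNT(column) excludes them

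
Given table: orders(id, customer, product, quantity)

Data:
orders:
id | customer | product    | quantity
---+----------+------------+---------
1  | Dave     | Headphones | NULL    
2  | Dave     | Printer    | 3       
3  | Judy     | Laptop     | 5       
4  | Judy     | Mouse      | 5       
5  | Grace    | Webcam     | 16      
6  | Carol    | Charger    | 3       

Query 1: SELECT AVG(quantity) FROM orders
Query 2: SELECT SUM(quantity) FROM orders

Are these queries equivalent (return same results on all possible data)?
No, not equivalent

Query 1 returns: [(6.4,)]
Query 2 returns: [(32,)]

Reason: AVG vs SUM give different aggregate values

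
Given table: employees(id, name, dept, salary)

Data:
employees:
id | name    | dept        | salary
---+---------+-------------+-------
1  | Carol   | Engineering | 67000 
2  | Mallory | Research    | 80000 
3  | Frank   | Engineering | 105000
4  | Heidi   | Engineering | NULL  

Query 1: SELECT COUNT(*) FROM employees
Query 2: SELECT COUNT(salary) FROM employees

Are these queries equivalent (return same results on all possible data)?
No, not equivalent

Query 1 returns: [(4,)]
Query 2 returns: [(3,)]

Reason: COUNT(*) includes NULLs, COUNT(column) excludes them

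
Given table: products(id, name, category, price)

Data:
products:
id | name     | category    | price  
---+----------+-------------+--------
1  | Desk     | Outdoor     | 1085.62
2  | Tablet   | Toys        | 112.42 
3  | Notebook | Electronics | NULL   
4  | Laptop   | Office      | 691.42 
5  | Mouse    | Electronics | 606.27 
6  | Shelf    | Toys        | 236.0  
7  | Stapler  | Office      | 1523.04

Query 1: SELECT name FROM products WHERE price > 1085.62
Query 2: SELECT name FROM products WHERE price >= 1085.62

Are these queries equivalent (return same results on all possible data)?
No, not equivalent

Query 1 returns: [('Stapler',)]
Query 2 returns: [('Desk',), ('Stapler',)]

Reason: > vs >= gives different results when price = 1085.62 exists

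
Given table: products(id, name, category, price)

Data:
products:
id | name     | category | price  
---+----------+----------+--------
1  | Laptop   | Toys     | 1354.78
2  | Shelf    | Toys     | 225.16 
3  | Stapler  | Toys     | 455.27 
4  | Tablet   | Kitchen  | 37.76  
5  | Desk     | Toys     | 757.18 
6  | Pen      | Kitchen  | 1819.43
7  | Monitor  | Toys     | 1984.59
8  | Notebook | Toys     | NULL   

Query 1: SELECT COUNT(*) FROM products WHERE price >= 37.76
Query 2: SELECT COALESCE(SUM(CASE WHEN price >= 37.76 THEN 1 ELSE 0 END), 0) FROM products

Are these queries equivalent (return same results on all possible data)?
Yes, equivalent

Both queries return: [(7,)]

Reason: COUNT with WHERE vs conditional SUM (COALESCE handles empty-table NULL)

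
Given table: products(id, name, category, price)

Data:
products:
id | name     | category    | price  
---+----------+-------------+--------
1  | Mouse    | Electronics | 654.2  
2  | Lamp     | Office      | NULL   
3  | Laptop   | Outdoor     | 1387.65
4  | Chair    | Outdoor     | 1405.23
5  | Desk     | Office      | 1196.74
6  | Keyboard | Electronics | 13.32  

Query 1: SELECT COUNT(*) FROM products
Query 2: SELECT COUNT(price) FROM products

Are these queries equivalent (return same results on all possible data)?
No, not equivalent

Query 1 returns: [(6,)]
Query 2 returns: [(5,)]

Reason: COUNT(*) includes NULLs, COUNT(column) excludes them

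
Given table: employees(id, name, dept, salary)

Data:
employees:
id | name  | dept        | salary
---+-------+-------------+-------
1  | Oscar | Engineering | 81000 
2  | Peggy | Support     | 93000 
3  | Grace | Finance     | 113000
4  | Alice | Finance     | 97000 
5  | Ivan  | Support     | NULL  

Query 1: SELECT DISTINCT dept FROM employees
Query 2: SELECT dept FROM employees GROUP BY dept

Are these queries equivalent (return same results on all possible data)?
Yes, equivalent

Both queries return: [('Engineering',), ('Finance',), ('Support',)]

Reason: Both get unique depts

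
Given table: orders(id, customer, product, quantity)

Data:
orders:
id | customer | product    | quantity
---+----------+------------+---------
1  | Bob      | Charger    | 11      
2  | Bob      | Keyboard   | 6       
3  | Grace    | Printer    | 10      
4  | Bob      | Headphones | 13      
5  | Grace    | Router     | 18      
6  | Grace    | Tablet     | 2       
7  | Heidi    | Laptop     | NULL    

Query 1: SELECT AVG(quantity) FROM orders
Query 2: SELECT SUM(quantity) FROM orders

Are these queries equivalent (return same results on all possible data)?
No, not equivalent

Query 1 returns: [(10.0,)]
Query 2 returns: [(60,)]

Reason: AVG vs SUM give different aggregate values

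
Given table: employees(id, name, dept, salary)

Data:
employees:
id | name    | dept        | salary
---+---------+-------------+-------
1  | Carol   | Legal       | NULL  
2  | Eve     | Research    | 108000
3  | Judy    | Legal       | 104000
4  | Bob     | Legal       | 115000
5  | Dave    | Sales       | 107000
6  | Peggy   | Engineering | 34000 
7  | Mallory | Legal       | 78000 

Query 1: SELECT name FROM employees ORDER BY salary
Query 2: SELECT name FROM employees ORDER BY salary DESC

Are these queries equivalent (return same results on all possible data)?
No, not equivalent

Query 1 returns: [('Carol',), ('Peggy',), ('Mallory',), ('Judy',), ('Dave',), ('Eve',), ('Bob',)]
Query 2 returns: [('Bob',), ('Eve',), ('Dave',), ('Judy',), ('Mallory',), ('Peggy',), ('Carol',)]

Reason: ASC vs DESC gives opposite ordering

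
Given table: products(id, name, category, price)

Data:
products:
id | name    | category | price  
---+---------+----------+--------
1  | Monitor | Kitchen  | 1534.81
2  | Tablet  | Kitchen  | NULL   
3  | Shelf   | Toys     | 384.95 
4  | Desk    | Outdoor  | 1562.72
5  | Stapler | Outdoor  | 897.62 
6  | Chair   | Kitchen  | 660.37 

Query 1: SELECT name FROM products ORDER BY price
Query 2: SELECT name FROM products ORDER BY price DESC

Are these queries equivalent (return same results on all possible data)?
No, not equivalent

Query 1 returns: [('Tablet',), ('Shelf',), ('Chair',), ('Stapler',), ('Monitor',), ('Desk',)]
Query 2 returns: [('Desk',), ('Monitor',), ('Stapler',), ('Chair',), ('Shelf',), ('Tablet',)]

Reason: ASC vs DESC gives opposite ordering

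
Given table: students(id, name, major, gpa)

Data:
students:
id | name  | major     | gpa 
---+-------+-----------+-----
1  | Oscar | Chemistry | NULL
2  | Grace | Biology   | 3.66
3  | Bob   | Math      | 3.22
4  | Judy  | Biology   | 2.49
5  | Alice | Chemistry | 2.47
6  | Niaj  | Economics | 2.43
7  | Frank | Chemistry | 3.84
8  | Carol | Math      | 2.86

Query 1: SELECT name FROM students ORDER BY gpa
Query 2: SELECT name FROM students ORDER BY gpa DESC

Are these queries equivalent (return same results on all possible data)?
No, not equivalent

Query 1 returns: [('Oscar',), ('Niaj',), ('Alice',), ('Judy',), ('Carol',), ('Bob',), ('Grace',), ('Frank',)]
Query 2 returns: [('Frank',), ('Grace',), ('Bob',), ('Carol',), ('Judy',), ('Alice',), ('Niaj',), ('Oscar',)]

Reason: ASC vs DESC gives opposite ordering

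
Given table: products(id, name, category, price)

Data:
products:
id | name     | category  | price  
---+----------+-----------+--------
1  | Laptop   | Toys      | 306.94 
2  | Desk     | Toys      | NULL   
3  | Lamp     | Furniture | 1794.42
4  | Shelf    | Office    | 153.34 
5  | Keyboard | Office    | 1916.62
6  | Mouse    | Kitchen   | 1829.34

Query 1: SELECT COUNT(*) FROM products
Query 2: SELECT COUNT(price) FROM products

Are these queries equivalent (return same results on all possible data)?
No, not equivalent

Query 1 returns: [(6,)]
Query 2 returns: [(5,)]

Reason: COUNT(*) includes NULLs, COUNT(column) excludes them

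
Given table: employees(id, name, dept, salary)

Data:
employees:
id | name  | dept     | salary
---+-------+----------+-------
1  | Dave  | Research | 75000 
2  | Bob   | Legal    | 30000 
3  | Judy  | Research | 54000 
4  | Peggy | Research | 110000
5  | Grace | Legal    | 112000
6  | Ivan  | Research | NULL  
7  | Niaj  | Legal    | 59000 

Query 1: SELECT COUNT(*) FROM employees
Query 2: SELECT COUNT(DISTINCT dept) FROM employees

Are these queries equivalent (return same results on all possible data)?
No, not equivalent

Query 1 returns: [(7,)]
Query 2 returns: [(2,)]

Reason: COUNT(*) counts rows, COUNT(DISTINCT dept) counts unique depts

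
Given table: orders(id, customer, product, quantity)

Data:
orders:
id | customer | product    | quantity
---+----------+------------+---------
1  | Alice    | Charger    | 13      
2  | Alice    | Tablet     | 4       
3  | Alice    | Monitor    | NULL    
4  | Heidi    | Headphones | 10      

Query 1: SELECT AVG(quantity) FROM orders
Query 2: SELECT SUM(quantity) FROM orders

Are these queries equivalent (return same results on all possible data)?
No, not equivalent

Query 1 returns: [(9.0,)]
Query 2 returns: [(27,)]

Reason: AVG vs SUM give different aggregate values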